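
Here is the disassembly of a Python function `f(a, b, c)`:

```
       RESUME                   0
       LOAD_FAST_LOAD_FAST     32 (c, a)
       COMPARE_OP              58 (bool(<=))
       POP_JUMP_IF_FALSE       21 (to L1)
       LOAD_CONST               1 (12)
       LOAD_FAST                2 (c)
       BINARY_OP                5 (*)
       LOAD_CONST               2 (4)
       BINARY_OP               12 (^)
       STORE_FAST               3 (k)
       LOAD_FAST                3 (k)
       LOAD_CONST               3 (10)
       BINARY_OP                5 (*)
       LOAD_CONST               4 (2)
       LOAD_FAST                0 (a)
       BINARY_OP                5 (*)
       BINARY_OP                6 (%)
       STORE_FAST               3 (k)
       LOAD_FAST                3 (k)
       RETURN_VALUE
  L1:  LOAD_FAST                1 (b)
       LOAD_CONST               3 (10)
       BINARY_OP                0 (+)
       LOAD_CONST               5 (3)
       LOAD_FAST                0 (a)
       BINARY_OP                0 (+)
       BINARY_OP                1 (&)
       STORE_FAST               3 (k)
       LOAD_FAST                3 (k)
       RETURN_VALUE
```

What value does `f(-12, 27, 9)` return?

37

LOAD_FAST_LOAD_FAST c,a → push 9,-12. Stack: [9, -12]
COMPARE_OP bool(<=) → 9 vs -12 = False. Stack: [False]
POP_JUMP_IF_FALSE → pop False; jump. Stack: []
LOAD_FAST b → push 27. Stack: [27]
LOAD_CONST → push 10. Stack: [27, 10]
BINARY_OP + → 27 + 10 = 37. Stack: [37]
LOAD_CONST → push 3. Stack: [37, 3]
LOAD_FAST a → push -12. Stack: [37, 3, -12]
BINARY_OP + → 3 + -12 = -9. Stack: [37, -9]
BINARY_OP & → 37 & -9 = 37. Stack: [37]
STORE_FAST k → k=37. Stack: []
LOAD_FAST k → push 37. Stack: [37]
RETURN_VALUE → return 37.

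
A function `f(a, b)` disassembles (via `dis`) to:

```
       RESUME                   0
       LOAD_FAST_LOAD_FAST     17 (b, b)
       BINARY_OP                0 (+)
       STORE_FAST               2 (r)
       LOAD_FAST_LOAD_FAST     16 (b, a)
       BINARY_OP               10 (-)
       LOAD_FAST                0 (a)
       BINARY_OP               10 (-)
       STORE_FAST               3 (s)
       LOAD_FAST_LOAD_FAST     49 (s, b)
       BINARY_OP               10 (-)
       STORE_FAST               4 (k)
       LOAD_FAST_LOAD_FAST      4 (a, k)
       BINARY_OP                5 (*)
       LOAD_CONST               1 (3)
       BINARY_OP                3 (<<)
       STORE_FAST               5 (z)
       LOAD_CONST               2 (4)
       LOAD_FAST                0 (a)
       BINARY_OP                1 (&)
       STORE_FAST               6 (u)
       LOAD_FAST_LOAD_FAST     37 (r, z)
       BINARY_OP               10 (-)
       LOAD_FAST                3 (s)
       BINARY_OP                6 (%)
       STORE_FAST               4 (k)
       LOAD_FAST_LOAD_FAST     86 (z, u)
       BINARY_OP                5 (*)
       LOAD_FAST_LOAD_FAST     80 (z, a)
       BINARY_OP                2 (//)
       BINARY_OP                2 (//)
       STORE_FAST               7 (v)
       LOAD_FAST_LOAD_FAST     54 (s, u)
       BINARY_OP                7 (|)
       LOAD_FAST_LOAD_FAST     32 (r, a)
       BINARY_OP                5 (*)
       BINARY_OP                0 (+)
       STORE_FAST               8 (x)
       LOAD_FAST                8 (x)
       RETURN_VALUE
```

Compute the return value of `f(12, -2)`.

-74

LOAD_FAST_LOAD_FAST b,b → push -2,-2. Stack: [-2, -2]
BINARY_OP + → -2 + -2 = -4. Stack: [-4]
STORE_FAST r → r=-4. Stack: []
LOAD_FAST_LOAD_FAST b,a → push -2,12. Stack: [-2, 12]
BINARY_OP - → -2 - 12 = -14. Stack: [-14]
LOAD_FAST a → push 12. Stack: [-14, 12]
BINARY_OP - → -14 - 12 = -26. Stack: [-26]
STORE_FAST s → s=-26. Stack: []
LOAD_FAST_LOAD_FAST s,b → push -26,-2. Stack: [-26, -2]
BINARY_OP - → -26 - -2 = -24. Stack: [-24]
STORE_FAST k → k=-24. Stack: []
LOAD_FAST_LOAD_FAST a,k → push 12,-24. Stack: [12, -24]
BINARY_OP * → 12 * -24 = -288. Stack: [-288]
LOAD_CONST → push 3. Stack: [-288, 3]
BINARY_OP << → -288 << 3 = -2304. Stack: [-2304]
STORE_FAST z → z=-2304. Stack: []
LOAD_CONST → push 4. Stack: [4]
LOAD_FAST a → push 12. Stack: [4, 12]
BINARY_OP & → 4 & 12 = 4. Stack: [4]
STORE_FAST u → u=4. Stack: []
LOAD_FAST_LOAD_FAST r,z → push -4,-2304. Stack: [-4, -2304]
BINARY_OP - → -4 - -2304 = 2300. Stack: [2300]
LOAD_FAST s → push -26. Stack: [2300, -26]
BINARY_OP % → 2300 % -26 = -14. Stack: [-14]
STORE_FAST k → k=-14. Stack: []
LOAD_FAST_LOAD_FAST z,u → push -2304,4. Stack: [-2304, 4]
BINARY_OP * → -2304 * 4 = -9216. Stack: [-9216]
LOAD_FAST_LOAD_FAST z,a → push -2304,12. Stack: [-9216, -2304, 12]
BINARY_OP // → -2304 // 12 = -192. Stack: [-9216, -192]
BINARY_OP // → -9216 // -192 = 48. Stack: [48]
STORE_FAST v → v=48. Stack: []
LOAD_FAST_LOAD_FAST s,u → push -26,4. Stack: [-26, 4]
BINARY_OP | → -26 | 4 = -26. Stack: [-26]
LOAD_FAST_LOAD_FAST r,a → push -4,12. Stack: [-26, -4, 12]
BINARY_OP * → -4 * 12 = -48. Stack: [-26, -48]
BINARY_OP + → -26 + -48 = -74. Stack: [-74]
STORE_FAST x → x=-74. Stack: []
LOAD_FAST x → push -74. Stack: [-74]
RETURN_VALUE → return -74.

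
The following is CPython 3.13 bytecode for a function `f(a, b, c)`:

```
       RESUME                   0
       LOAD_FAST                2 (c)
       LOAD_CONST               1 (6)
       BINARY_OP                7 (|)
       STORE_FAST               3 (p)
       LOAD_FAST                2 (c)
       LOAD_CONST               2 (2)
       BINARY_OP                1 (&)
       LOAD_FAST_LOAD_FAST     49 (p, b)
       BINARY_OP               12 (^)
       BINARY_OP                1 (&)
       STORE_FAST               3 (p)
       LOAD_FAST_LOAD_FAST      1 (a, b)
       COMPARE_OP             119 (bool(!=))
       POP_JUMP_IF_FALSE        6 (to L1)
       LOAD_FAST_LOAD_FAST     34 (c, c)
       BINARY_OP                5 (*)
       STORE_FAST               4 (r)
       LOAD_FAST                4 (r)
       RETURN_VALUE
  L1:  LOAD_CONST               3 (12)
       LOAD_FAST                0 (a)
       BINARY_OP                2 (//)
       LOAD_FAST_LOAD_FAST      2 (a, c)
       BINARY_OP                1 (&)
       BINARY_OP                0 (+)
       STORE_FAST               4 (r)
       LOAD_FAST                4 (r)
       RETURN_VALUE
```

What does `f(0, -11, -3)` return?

LOAD_FAST c → push -3. Stack: [-3]
LOAD_CONST → push 6. Stack: [-3, 6]
BINARY_OP | → -3 | 6 = -1. Stack: [-1]
STORE_FAST p → p=-1. Stack: []
LOAD_FAST c → push -3. Stack: [-3]
LOAD_CONST → push 2. Stack: [-3, 2]
BINARY_OP & → -3 & 2 = 0. Stack: [0]
LOAD_FAST_LOAD_FAST p,b → push -1,-11. Stack: [0, -1, -11]
BINARY_OP ^ → -1 ^ -11 = 10. Stack: [0, 10]
BINARY_OP & → 0 & 10 = 0. Stack: [0]
STORE_FAST p → p=0. Stack: []
LOAD_FAST_LOAD_FAST a,b → push 0,-11. Stack: [0, -11]
COMPARE_OP bool(!=) → 0 vs -11 = True. Stack: [True]
POP_JUMP_IF_FALSE → pop True; no jump. Stack: []
LOAD_FAST_LOAD_FAST c,c → push -3,-3. Stack: [-3, -3]
BINARY_OP * → -3 * -3 = 9. Stack: [9]
STORE_FAST r → r=9. Stack: []
LOAD_FAST r → push 9. Stack: [9]
RETURN_VALUE → return 9.

9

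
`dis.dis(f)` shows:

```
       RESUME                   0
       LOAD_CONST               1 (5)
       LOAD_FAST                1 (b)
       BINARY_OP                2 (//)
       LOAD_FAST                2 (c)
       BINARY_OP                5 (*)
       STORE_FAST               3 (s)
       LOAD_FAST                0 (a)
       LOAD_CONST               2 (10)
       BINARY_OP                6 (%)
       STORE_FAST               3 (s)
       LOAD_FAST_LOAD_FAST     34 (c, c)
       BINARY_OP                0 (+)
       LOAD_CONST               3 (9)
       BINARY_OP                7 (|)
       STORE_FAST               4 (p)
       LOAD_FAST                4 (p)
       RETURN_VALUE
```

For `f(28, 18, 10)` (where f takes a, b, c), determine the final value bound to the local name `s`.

8

LOAD_CONST → push 5. Stack: [5]
LOAD_FAST b → push 18. Stack: [5, 18]
BINARY_OP // → 5 // 18 = 0. Stack: [0]
LOAD_FAST c → push 10. Stack: [0, 10]
BINARY_OP * → 0 * 10 = 0. Stack: [0]
STORE_FAST s → s=0. Stack: []
LOAD_FAST a → push 28. Stack: [28]
LOAD_CONST → push 10. Stack: [28, 10]
BINARY_OP % → 28 % 10 = 8. Stack: [8]
STORE_FAST s → s=8. Stack: []
LOAD_FAST_LOAD_FAST c,c → push 10,10. Stack: [10, 10]
BINARY_OP + → 10 + 10 = 20. Stack: [20]
LOAD_CONST → push 9. Stack: [20, 9]
BINARY_OP | → 20 | 9 = 29. Stack: [29]
STORE_FAST p → p=29. Stack: []
LOAD_FAST p → push 29. Stack: [29]
RETURN_VALUE → return 29.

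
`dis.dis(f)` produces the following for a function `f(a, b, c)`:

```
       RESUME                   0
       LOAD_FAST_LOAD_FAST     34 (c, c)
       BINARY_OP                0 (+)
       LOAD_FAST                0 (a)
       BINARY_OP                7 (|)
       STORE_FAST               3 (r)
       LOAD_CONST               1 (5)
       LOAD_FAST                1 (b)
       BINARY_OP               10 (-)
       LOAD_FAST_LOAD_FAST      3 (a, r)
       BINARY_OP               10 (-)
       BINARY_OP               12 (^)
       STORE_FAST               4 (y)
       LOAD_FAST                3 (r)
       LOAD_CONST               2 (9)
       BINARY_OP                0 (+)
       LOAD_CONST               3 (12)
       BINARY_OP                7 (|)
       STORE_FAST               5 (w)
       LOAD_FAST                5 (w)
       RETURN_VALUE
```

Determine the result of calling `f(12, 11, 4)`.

LOAD_FAST_LOAD_FAST c,c → push 4,4. Stack: [4, 4]
BINARY_OP + → 4 + 4 = 8. Stack: [8]
LOAD_FAST a → push 12. Stack: [8, 12]
BINARY_OP | → 8 | 12 = 12. Stack: [12]
STORE_FAST r → r=12. Stack: []
LOAD_CONST → push 5. Stack: [5]
LOAD_FAST b → push 11. Stack: [5, 11]
BINARY_OP - → 5 - 11 = -6. Stack: [-6]
LOAD_FAST_LOAD_FAST a,r → push 12,12. Stack: [-6, 12, 12]
BINARY_OP - → 12 - 12 = 0. Stack: [-6, 0]
BINARY_OP ^ → -6 ^ 0 = -6. Stack: [-6]
STORE_FAST y → y=-6. Stack: []
LOAD_FAST r → push 12. Stack: [12]
LOAD_CONST → push 9. Stack: [12, 9]
BINARY_OP + → 12 + 9 = 21. Stack: [21]
LOAD_CONST → push 12. Stack: [21, 12]
BINARY_OP | → 21 | 12 = 29. Stack: [29]
STORE_FAST w → w=29. Stack: []
LOAD_FAST w → push 29. Stack: [29]
RETURN_VALUE → return 29.

29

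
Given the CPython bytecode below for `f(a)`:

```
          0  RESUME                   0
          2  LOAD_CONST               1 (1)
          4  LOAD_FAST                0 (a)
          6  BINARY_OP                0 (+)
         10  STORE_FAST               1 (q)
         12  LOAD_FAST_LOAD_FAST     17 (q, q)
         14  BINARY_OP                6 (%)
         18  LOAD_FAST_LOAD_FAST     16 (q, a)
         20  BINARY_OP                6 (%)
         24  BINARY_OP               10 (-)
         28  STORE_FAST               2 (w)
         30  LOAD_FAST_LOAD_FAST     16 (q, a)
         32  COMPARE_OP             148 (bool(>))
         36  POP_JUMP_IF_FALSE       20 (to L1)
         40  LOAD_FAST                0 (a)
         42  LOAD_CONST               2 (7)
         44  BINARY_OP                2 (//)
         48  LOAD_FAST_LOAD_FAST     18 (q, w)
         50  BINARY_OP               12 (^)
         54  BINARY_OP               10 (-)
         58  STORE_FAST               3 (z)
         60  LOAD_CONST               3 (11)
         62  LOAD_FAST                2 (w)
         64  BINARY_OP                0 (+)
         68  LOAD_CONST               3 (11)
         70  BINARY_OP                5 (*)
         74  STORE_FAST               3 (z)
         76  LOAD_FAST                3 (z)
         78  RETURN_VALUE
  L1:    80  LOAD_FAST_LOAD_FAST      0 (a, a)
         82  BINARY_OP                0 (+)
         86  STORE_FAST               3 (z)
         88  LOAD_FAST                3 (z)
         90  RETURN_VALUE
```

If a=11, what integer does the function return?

LOAD_CONST → push 1. Stack: [1]
LOAD_FAST a → push 11. Stack: [1, 11]
BINARY_OP + → 1 + 11 = 12. Stack: [12]
STORE_FAST q → q=12. Stack: []
LOAD_FAST_LOAD_FAST q,q → push 12,12. Stack: [12, 12]
BINARY_OP % → 12 % 12 = 0. Stack: [0]
LOAD_FAST_LOAD_FAST q,a → push 12,11. Stack: [0, 12, 11]
BINARY_OP % → 12 % 11 = 1. Stack: [0, 1]
BINARY_OP - → 0 - 1 = -1. Stack: [-1]
STORE_FAST w → w=-1. Stack: []
LOAD_FAST_LOAD_FAST q,a → push 12,11. Stack: [12, 11]
COMPARE_OP bool(>) → 12 vs 11 = True. Stack: [True]
POP_JUMP_IF_FALSE → pop True; no jump. Stack: []
LOAD_FAST a → push 11. Stack: [11]
LOAD_CONST → push 7. Stack: [11, 7]
BINARY_OP // → 11 // 7 = 1. Stack: [1]
LOAD_FAST_LOAD_FAST q,w → push 12,-1. Stack: [1, 12, -1]
BINARY_OP ^ → 12 ^ -1 = -13. Stack: [1, -13]
BINARY_OP - → 1 - -13 = 14. Stack: [14]
STORE_FAST z → z=14. Stack: []
LOAD_CONST → push 11. Stack: [11]
LOAD_FAST w → push -1. Stack: [11, -1]
BINARY_OP + → 11 + -1 = 10. Stack: [10]
LOAD_CONST → push 11. Stack: [10, 11]
BINARY_OP * → 10 * 11 = 110. Stack: [110]
STORE_FAST z → z=110. Stack: []
LOAD_FAST z → push 110. Stack: [110]
RETURN_VALUE → return 110.

110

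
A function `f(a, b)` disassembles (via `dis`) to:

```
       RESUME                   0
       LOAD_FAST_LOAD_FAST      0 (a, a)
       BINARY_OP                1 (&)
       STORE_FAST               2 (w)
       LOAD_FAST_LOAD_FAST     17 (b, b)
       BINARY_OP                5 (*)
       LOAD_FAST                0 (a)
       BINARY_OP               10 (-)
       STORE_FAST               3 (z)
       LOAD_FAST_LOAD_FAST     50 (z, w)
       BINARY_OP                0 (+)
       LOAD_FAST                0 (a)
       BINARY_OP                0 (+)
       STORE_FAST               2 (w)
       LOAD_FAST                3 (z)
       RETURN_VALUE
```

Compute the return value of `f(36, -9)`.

LOAD_FAST_LOAD_FAST a,a → push 36,36. Stack: [36, 36]
BINARY_OP & → 36 & 36 = 36. Stack: [36]
STORE_FAST w → w=36. Stack: []
LOAD_FAST_LOAD_FAST b,b → push -9,-9. Stack: [-9, -9]
BINARY_OP * → -9 * -9 = 81. Stack: [81]
LOAD_FAST a → push 36. Stack: [81, 36]
BINARY_OP - → 81 - 36 = 45. Stack: [45]
STORE_FAST z → z=45. Stack: []
LOAD_FAST_LOAD_FAST z,w → push 45,36. Stack: [45, 36]
BINARY_OP + → 45 + 36 = 81. Stack: [81]
LOAD_FAST a → push 36. Stack: [81, 36]
BINARY_OP + → 81 + 36 = 117. Stack: [117]
STORE_FAST w → w=117. Stack: []
LOAD_FAST z → push 45. Stack: [45]
RETURN_VALUE → return 45.

45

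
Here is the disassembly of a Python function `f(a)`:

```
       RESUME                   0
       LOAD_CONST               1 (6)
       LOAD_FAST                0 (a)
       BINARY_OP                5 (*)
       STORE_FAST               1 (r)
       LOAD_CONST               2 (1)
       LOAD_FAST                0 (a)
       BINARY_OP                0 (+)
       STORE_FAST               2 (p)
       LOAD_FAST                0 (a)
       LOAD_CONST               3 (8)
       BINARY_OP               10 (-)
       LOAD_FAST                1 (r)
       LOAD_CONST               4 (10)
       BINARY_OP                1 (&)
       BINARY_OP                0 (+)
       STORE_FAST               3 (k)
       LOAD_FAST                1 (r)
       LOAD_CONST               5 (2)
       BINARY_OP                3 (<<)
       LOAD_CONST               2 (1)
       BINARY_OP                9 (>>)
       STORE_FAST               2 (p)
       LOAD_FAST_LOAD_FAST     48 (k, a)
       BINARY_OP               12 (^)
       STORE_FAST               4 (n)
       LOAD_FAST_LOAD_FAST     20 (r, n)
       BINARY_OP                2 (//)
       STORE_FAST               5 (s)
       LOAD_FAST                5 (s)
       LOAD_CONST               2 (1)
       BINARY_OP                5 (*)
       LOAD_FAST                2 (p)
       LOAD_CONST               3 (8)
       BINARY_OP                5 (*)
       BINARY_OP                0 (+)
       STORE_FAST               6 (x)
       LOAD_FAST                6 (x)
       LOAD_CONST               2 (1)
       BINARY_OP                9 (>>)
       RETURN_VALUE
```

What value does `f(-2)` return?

-97

LOAD_CONST → push 6. Stack: [6]
LOAD_FAST a → push -2. Stack: [6, -2]
BINARY_OP * → 6 * -2 = -12. Stack: [-12]
STORE_FAST r → r=-12. Stack: []
LOAD_CONST → push 1. Stack: [1]
LOAD_FAST a → push -2. Stack: [1, -2]
BINARY_OP + → 1 + -2 = -1. Stack: [-1]
STORE_FAST p → p=-1. Stack: []
LOAD_FAST a → push -2. Stack: [-2]
LOAD_CONST → push 8. Stack: [-2, 8]
BINARY_OP - → -2 - 8 = -10. Stack: [-10]
LOAD_FAST r → push -12. Stack: [-10, -12]
LOAD_CONST → push 10. Stack: [-10, -12, 10]
BINARY_OP & → -12 & 10 = 0. Stack: [-10, 0]
BINARY_OP + → -10 + 0 = -10. Stack: [-10]
STORE_FAST k → k=-10. Stack: []
LOAD_FAST r → push -12. Stack: [-12]
LOAD_CONST → push 2. Stack: [-12, 2]
BINARY_OP << → -12 << 2 = -48. Stack: [-48]
LOAD_CONST → push 1. Stack: [-48, 1]
BINARY_OP >> → -48 >> 1 = -24. Stack: [-24]
STORE_FAST p → p=-24. Stack: []
LOAD_FAST_LOAD_FAST k,a → push -10,-2. Stack: [-10, -2]
BINARY_OP ^ → -10 ^ -2 = 8. Stack: [8]
STORE_FAST n → n=8. Stack: []
LOAD_FAST_LOAD_FAST r,n → push -12,8. Stack: [-12, 8]
BINARY_OP // → -12 // 8 = -2. Stack: [-2]
STORE_FAST s → s=-2. Stack: []
LOAD_FAST s → push -2. Stack: [-2]
LOAD_CONST → push 1. Stack: [-2, 1]
BINARY_OP * → -2 * 1 = -2. Stack: [-2]
LOAD_FAST p → push -24. Stack: [-2, -24]
LOAD_CONST → push 8. Stack: [-2, -24, 8]
BINARY_OP * → -24 * 8 = -192. Stack: [-2, -192]
BINARY_OP + → -2 + -192 = -194. Stack: [-194]
STORE_FAST x → x=-194. Stack: []
LOAD_FAST x → push -194. Stack: [-194]
LOAD_CONST → push 1. Stack: [-194, 1]
BINARY_OP >> → -194 >> 1 = -97. Stack: [-97]
RETURN_VALUE → return -97.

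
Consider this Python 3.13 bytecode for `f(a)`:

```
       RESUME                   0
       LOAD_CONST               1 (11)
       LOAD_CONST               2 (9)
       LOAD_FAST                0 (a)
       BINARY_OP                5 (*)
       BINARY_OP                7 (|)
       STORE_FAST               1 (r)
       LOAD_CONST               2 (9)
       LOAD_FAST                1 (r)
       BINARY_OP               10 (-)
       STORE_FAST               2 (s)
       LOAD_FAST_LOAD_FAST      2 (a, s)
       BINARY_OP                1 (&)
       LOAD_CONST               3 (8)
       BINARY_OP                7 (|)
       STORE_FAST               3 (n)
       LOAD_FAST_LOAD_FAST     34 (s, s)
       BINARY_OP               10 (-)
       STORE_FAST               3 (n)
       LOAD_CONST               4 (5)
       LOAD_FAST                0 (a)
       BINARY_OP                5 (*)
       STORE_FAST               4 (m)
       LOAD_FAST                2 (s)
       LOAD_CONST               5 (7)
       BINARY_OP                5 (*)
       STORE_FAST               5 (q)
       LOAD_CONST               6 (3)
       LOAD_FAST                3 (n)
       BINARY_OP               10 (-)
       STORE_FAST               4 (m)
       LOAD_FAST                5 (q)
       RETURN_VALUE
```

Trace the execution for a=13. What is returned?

-826

LOAD_CONST → push 11. Stack: [11]
LOAD_CONST → push 9. Stack: [11, 9]
LOAD_FAST a → push 13. Stack: [11, 9, 13]
BINARY_OP * → 9 * 13 = 117. Stack: [11, 117]
BINARY_OP | → 11 | 117 = 127. Stack: [127]
STORE_FAST r → r=127. Stack: []
LOAD_CONST → push 9. Stack: [9]
LOAD_FAST r → push 127. Stack: [9, 127]
BINARY_OP - → 9 - 127 = -118. Stack: [-118]
STORE_FAST s → s=-118. Stack: []
LOAD_FAST_LOAD_FAST a,s → push 13,-118. Stack: [13, -118]
BINARY_OP & → 13 & -118 = 8. Stack: [8]
LOAD_CONST → push 8. Stack: [8, 8]
BINARY_OP | → 8 | 8 = 8. Stack: [8]
STORE_FAST n → n=8. Stack: []
LOAD_FAST_LOAD_FAST s,s → push -118,-118. Stack: [-118, -118]
BINARY_OP - → -118 - -118 = 0. Stack: [0]
STORE_FAST n → n=0. Stack: []
LOAD_CONST → push 5. Stack: [5]
LOAD_FAST a → push 13. Stack: [5, 13]
BINARY_OP * → 5 * 13 = 65. Stack: [65]
STORE_FAST m → m=65. Stack: []
LOAD_FAST s → push -118. Stack: [-118]
LOAD_CONST → push 7. Stack: [-118, 7]
BINARY_OP * → -118 * 7 = -826. Stack: [-826]
STORE_FAST q → q=-826. Stack: []
LOAD_CONST → push 3. Stack: [3]
LOAD_FAST n → push 0. Stack: [3, 0]
BINARY_OP - → 3 - 0 = 3. Stack: [3]
STORE_FAST m → m=3. Stack: []
LOAD_FAST q → push -826. Stack: [-826]
RETURN_VALUE → return -826.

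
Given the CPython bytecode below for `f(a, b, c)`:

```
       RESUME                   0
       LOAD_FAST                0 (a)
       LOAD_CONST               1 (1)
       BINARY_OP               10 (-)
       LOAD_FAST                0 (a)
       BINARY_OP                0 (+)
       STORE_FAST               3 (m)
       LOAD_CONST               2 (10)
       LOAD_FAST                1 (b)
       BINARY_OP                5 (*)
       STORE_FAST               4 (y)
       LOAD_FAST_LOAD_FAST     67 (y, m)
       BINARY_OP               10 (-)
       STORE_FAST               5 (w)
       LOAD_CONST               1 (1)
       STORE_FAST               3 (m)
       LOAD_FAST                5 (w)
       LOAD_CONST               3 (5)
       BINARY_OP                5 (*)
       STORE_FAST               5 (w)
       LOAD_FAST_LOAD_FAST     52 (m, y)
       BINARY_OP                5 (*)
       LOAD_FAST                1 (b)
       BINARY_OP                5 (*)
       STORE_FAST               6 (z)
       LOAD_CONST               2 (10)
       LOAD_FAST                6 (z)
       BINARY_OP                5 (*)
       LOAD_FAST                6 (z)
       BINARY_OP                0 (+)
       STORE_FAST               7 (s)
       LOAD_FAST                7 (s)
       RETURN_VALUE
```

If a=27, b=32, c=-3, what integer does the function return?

LOAD_FAST a → push 27. Stack: [27]
LOAD_CONST → push 1. Stack: [27, 1]
BINARY_OP - → 27 - 1 = 26. Stack: [26]
LOAD_FAST a → push 27. Stack: [26, 27]
BINARY_OP + → 26 + 27 = 53. Stack: [53]
STORE_FAST m → m=53. Stack: []
LOAD_CONST → push 10. Stack: [10]
LOAD_FAST b → push 32. Stack: [10, 32]
BINARY_OP * → 10 * 32 = 320. Stack: [320]
STORE_FAST y → y=320. Stack: []
LOAD_FAST_LOAD_FAST y,m → push 320,53. Stack: [320, 53]
BINARY_OP - → 320 - 53 = 267. Stack: [267]
STORE_FAST w → w=267. Stack: []
LOAD_CONST → push 1. Stack: [1]
STORE_FAST m → m=1. Stack: []
LOAD_FAST w → push 267. Stack: [267]
LOAD_CONST → push 5. Stack: [267, 5]
BINARY_OP * → 267 * 5 = 1335. Stack: [1335]
STORE_FAST w → w=1335. Stack: []
LOAD_FAST_LOAD_FAST m,y → push 1,320. Stack: [1, 320]
BINARY_OP * → 1 * 320 = 320. Stack: [320]
LOAD_FAST b → push 32. Stack: [320, 32]
BINARY_OP * → 320 * 32 = 10240. Stack: [10240]
STORE_FAST z → z=10240. Stack: []
LOAD_CONST → push 10. Stack: [10]
LOAD_FAST z → push 10240. Stack: [10, 10240]
BINARY_OP * → 10 * 10240 = 102400. Stack: [102400]
LOAD_FAST z → push 10240. Stack: [102400, 10240]
BINARY_OP + → 102400 + 10240 = 112640. Stack: [112640]
STORE_FAST s → s=112640. Stack: []
LOAD_FAST s → push 112640. Stack: [112640]
RETURN_VALUE → return 112640.

112640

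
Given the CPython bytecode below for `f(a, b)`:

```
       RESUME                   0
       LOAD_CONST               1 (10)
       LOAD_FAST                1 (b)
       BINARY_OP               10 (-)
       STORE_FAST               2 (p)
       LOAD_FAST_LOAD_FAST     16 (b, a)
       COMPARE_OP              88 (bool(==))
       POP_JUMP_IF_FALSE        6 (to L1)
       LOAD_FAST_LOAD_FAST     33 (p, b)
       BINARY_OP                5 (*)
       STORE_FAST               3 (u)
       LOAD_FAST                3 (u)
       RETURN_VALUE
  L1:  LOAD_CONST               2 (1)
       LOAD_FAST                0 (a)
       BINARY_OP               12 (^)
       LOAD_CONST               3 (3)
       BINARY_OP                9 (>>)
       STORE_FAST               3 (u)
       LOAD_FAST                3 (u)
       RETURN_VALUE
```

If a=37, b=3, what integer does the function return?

LOAD_CONST → push 10. Stack: [10]
LOAD_FAST b → push 3. Stack: [10, 3]
BINARY_OP - → 10 - 3 = 7. Stack: [7]
STORE_FAST p → p=7. Stack: []
LOAD_FAST_LOAD_FAST b,a → push 3,37. Stack: [3, 37]
COMPARE_OP bool(==) → 3 vs 37 = False. Stack: [False]
POP_JUMP_IF_FALSE → pop False; jump. Stack: []
LOAD_CONST → push 1. Stack: [1]
LOAD_FAST a → push 37. Stack: [1, 37]
BINARY_OP ^ → 1 ^ 37 = 36. Stack: [36]
LOAD_CONST → push 3. Stack: [36, 3]
BINARY_OP >> → 36 >> 3 = 4. Stack: [4]
STORE_FAST u → u=4. Stack: []
LOAD_FAST u → push 4. Stack: [4]
RETURN_VALUE → return 4.

4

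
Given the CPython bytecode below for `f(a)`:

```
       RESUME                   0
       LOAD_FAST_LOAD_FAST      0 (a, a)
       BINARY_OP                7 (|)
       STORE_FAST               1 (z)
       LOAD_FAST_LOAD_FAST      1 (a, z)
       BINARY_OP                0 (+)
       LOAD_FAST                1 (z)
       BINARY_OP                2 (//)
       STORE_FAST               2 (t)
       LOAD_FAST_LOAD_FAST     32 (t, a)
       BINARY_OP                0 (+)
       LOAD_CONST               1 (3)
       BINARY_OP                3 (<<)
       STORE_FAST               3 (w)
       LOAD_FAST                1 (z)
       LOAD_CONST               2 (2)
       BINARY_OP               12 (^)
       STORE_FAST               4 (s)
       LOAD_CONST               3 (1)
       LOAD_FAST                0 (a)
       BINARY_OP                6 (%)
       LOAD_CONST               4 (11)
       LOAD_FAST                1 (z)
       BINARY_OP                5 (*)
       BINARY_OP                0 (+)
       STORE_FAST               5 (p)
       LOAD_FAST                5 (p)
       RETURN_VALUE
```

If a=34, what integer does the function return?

375

LOAD_FAST_LOAD_FAST a,a → push 34,34. Stack: [34, 34]
BINARY_OP | → 34 | 34 = 34. Stack: [34]
STORE_FAST z → z=34. Stack: []
LOAD_FAST_LOAD_FAST a,z → push 34,34. Stack: [34, 34]
BINARY_OP + → 34 + 34 = 68. Stack: [68]
LOAD_FAST z → push 34. Stack: [68, 34]
BINARY_OP // → 68 // 34 = 2. Stack: [2]
STORE_FAST t → t=2. Stack: []
LOAD_FAST_LOAD_FAST t,a → push 2,34. Stack: [2, 34]
BINARY_OP + → 2 + 34 = 36. Stack: [36]
LOAD_CONST → push 3. Stack: [36, 3]
BINARY_OP << → 36 << 3 = 288. Stack: [288]
STORE_FAST w → w=288. Stack: []
LOAD_FAST z → push 34. Stack: [34]
LOAD_CONST → push 2. Stack: [34, 2]
BINARY_OP ^ → 34 ^ 2 = 32. Stack: [32]
STORE_FAST s → s=32. Stack: []
LOAD_CONST → push 1. Stack: [1]
LOAD_FAST a → push 34. Stack: [1, 34]
BINARY_OP % → 1 % 34 = 1. Stack: [1]
LOAD_CONST → push 11. Stack: [1, 11]
LOAD_FAST z → push 34. Stack: [1, 11, 34]
BINARY_OP * → 11 * 34 = 374. Stack: [1, 374]
BINARY_OP + → 1 + 374 = 375. Stack: [375]
STORE_FAST p → p=375. Stack: []
LOAD_FAST p → push 375. Stack: [375]
RETURN_VALUE → return 375.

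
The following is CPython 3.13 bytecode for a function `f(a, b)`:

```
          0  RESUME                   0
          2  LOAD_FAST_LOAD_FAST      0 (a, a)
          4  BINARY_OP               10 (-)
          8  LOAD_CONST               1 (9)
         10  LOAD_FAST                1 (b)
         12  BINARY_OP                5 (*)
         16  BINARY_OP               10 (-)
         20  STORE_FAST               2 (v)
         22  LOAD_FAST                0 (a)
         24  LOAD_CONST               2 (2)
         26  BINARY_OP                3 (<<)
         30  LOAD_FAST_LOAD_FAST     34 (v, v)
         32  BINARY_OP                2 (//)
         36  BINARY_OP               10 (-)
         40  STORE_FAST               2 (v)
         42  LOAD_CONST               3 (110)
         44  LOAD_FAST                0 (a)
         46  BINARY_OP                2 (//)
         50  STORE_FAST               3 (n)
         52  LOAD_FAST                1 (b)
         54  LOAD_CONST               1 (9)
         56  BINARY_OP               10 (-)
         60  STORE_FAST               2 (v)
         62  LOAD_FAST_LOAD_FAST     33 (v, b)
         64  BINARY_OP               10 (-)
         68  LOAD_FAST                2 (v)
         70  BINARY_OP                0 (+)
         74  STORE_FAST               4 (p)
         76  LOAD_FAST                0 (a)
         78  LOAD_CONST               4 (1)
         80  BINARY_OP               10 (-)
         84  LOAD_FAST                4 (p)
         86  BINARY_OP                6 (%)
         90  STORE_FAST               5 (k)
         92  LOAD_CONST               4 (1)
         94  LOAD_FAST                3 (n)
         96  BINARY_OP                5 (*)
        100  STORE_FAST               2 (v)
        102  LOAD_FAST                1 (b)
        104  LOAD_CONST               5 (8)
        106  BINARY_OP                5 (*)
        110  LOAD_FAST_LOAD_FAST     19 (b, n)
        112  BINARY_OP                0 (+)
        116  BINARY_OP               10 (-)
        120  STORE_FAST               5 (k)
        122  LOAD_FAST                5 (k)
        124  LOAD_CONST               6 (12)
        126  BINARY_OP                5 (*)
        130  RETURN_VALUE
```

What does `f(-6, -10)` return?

-612

LOAD_FAST_LOAD_FAST a,a → push -6,-6. Stack: [-6, -6]
BINARY_OP - → -6 - -6 = 0. Stack: [0]
LOAD_CONST → push 9. Stack: [0, 9]
LOAD_FAST b → push -10. Stack: [0, 9, -10]
BINARY_OP * → 9 * -10 = -90. Stack: [0, -90]
BINARY_OP - → 0 - -90 = 90. Stack: [90]
STORE_FAST v → v=90. Stack: []
LOAD_FAST a → push -6. Stack: [-6]
LOAD_CONST → push 2. Stack: [-6, 2]
BINARY_OP << → -6 << 2 = -24. Stack: [-24]
LOAD_FAST_LOAD_FAST v,v → push 90,90. Stack: [-24, 90, 90]
BINARY_OP // → 90 // 90 = 1. Stack: [-24, 1]
BINARY_OP - → -24 - 1 = -25. Stack: [-25]
STORE_FAST v → v=-25. Stack: []
LOAD_CONST → push 110. Stack: [110]
LOAD_FAST a → push -6. Stack: [110, -6]
BINARY_OP // → 110 // -6 = -19. Stack: [-19]
STORE_FAST n → n=-19. Stack: []
LOAD_FAST b → push -10. Stack: [-10]
LOAD_CONST → push 9. Stack: [-10, 9]
BINARY_OP - → -10 - 9 = -19. Stack: [-19]
STORE_FAST v → v=-19. Stack: []
LOAD_FAST_LOAD_FAST v,b → push -19,-10. Stack: [-19, -10]
BINARY_OP - → -19 - -10 = -9. Stack: [-9]
LOAD_FAST v → push -19. Stack: [-9, -19]
BINARY_OP + → -9 + -19 = -28. Stack: [-28]
STORE_FAST p → p=-28. Stack: []
LOAD_FAST a → push -6. Stack: [-6]
LOAD_CONST → push 1. Stack: [-6, 1]
BINARY_OP - → -6 - 1 = -7. Stack: [-7]
LOAD_FAST p → push -28. Stack: [-7, -28]
BINARY_OP % → -7 % -28 = -7. Stack: [-7]
STORE_FAST k → k=-7. Stack: []
LOAD_CONST → push 1. Stack: [1]
LOAD_FAST n → push -19. Stack: [1, -19]
BINARY_OP * → 1 * -19 = -19. Stack: [-19]
STORE_FAST v → v=-19. Stack: []
LOAD_FAST b → push -10. Stack: [-10]
LOAD_CONST → push 8. Stack: [-10, 8]
BINARY_OP * → -10 * 8 = -80. Stack: [-80]
LOAD_FAST_LOAD_FAST b,n → push -10,-19. Stack: [-80, -10, -19]
BINARY_OP + → -10 + -19 = -29. Stack: [-80, -29]
BINARY_OP - → -80 - -29 = -51. Stack: [-51]
STORE_FAST k → k=-51. Stack: []
LOAD_FAST k → push -51. Stack: [-51]
LOAD_CONST → push 12. Stack: [-51, 12]
BINARY_OP * → -51 * 12 = -612. Stack: [-612]
RETURN_VALUE → return -612.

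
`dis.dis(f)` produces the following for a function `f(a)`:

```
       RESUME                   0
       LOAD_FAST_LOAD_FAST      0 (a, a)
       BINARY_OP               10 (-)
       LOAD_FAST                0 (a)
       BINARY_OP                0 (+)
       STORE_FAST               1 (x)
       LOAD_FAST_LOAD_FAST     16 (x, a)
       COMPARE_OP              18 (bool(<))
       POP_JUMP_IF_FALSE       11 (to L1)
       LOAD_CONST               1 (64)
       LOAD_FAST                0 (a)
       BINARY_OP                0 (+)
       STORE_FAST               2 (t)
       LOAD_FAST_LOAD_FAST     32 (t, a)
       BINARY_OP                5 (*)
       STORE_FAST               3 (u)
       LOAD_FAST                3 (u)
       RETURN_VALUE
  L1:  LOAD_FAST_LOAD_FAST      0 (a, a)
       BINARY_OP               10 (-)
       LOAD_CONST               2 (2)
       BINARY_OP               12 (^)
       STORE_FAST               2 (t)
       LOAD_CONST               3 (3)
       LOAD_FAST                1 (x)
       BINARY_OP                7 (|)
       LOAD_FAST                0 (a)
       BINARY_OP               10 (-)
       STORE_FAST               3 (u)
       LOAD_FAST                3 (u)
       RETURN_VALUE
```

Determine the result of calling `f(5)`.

LOAD_FAST_LOAD_FAST a,a → push 5,5. Stack: [5, 5]
BINARY_OP - → 5 - 5 = 0. Stack: [0]
LOAD_FAST a → push 5. Stack: [0, 5]
BINARY_OP + → 0 + 5 = 5. Stack: [5]
STORE_FAST x → x=5. Stack: []
LOAD_FAST_LOAD_FAST x,a → push 5,5. Stack: [5, 5]
COMPARE_OP bool(<) → 5 vs 5 = False. Stack: [False]
POP_JUMP_IF_FALSE → pop False; jump. Stack: []
LOAD_FAST_LOAD_FAST a,a → push 5,5. Stack: [5, 5]
BINARY_OP - → 5 - 5 = 0. Stack: [0]
LOAD_CONST → push 2. Stack: [0, 2]
BINARY_OP ^ → 0 ^ 2 = 2. Stack: [2]
STORE_FAST t → t=2. Stack: []
LOAD_CONST → push 3. Stack: [3]
LOAD_FAST x → push 5. Stack: [3, 5]
BINARY_OP | → 3 | 5 = 7. Stack: [7]
LOAD_FAST a → push 5. Stack: [7, 5]
BINARY_OP - → 7 - 5 = 2. Stack: [2]
STORE_FAST u → u=2. Stack: []
LOAD_FAST u → push 2. Stack: [2]
RETURN_VALUE → return 2.

2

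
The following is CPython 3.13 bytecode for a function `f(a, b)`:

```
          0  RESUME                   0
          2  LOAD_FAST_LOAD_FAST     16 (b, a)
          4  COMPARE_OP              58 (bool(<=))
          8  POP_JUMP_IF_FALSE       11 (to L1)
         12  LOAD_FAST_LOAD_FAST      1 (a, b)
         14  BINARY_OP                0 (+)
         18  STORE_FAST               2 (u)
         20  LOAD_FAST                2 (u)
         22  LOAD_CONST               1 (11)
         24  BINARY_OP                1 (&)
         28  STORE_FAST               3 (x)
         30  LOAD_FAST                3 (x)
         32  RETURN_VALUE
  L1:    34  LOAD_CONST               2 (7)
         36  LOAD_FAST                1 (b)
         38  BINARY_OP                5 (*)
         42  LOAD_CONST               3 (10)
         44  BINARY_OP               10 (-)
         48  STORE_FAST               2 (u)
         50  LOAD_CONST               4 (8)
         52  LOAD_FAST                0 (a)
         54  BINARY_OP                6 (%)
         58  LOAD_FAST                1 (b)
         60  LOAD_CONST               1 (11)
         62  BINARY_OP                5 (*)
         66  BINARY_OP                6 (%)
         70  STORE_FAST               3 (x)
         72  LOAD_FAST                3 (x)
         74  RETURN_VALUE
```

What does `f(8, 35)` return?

0

LOAD_FAST_LOAD_FAST b,a → push 35,8. Stack: [35, 8]
COMPARE_OP bool(<=) → 35 vs 8 = False. Stack: [False]
POP_JUMP_IF_FALSE → pop False; jump. Stack: []
LOAD_CONST → push 7. Stack: [7]
LOAD_FAST b → push 35. Stack: [7, 35]
BINARY_OP * → 7 * 35 = 245. Stack: [245]
LOAD_CONST → push 10. Stack: [245, 10]
BINARY_OP - → 245 - 10 = 235. Stack: [235]
STORE_FAST u → u=235. Stack: []
LOAD_CONST → push 8. Stack: [8]
LOAD_FAST a → push 8. Stack: [8, 8]
BINARY_OP % → 8 % 8 = 0. Stack: [0]
LOAD_FAST b → push 35. Stack: [0, 35]
LOAD_CONST → push 11. Stack: [0, 35, 11]
BINARY_OP * → 35 * 11 = 385. Stack: [0, 385]
BINARY_OP % → 0 % 385 = 0. Stack: [0]
STORE_FAST x → x=0. Stack: []
LOAD_FAST x → push 0. Stack: [0]
RETURN_VALUE → return 0.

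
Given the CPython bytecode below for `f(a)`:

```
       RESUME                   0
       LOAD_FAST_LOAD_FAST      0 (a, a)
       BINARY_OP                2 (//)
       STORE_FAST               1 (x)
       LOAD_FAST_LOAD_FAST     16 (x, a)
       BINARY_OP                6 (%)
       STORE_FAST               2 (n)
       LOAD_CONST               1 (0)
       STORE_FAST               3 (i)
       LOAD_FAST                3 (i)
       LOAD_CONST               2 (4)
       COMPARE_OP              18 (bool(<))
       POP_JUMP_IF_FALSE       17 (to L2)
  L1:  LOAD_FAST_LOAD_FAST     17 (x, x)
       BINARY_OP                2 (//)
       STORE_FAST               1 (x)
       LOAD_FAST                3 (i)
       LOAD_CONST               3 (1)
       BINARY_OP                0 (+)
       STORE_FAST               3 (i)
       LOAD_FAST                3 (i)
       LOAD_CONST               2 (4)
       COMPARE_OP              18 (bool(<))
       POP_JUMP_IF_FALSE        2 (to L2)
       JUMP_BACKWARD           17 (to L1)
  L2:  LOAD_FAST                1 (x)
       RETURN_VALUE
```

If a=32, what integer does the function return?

1

LOAD_FAST_LOAD_FAST a,a → push 32,32. Stack: [32, 32]
BINARY_OP // → 32 // 32 = 1. Stack: [1]
STORE_FAST x → x=1. Stack: []
LOAD_FAST_LOAD_FAST x,a → push 1,32. Stack: [1, 32]
BINARY_OP % → 1 % 32 = 1. Stack: [1]
STORE_FAST n → n=1. Stack: []
LOAD_CONST → push 0. Stack: [0]
STORE_FAST i → i=0. Stack: []
LOAD_FAST i → push 0. Stack: [0]
LOAD_CONST → push 4. Stack: [0, 4]
COMPARE_OP bool(<) → 0 vs 4 = True. Stack: [True]
POP_JUMP_IF_FALSE → pop True; no jump. Stack: []
LOAD_FAST_LOAD_FAST x,x → push 1,1. Stack: [1, 1]
BINARY_OP // → 1 // 1 = 1. Stack: [1]
STORE_FAST x → x=1. Stack: []
LOAD_FAST i → push 0. Stack: [0]
LOAD_CONST → push 1. Stack: [0, 1]
BINARY_OP + → 0 + 1 = 1. Stack: [1]
STORE_FAST i → i=1. Stack: []
LOAD_FAST i → push 1. Stack: [1]
LOAD_CONST → push 4. Stack: [1, 4]
COMPARE_OP bool(<) → 1 vs 4 = True. Stack: [True]
POP_JUMP_IF_FALSE → pop True; no jump. Stack: []
LOAD_FAST_LOAD_FAST x,x → push 1,1. Stack: [1, 1]
BINARY_OP // → 1 // 1 = 1. Stack: [1]
STORE_FAST x → x=1. Stack: []
LOAD_FAST i → push 1. Stack: [1]
LOAD_CONST → push 1. Stack: [1, 1]
BINARY_OP + → 1 + 1 = 2. Stack: [2]
STORE_FAST i → i=2. Stack: []
LOAD_FAST i → push 2. Stack: [2]
LOAD_CONST → push 4. Stack: [2, 4]
COMPARE_OP bool(<) → 2 vs 4 = True. Stack: [True]
POP_JUMP_IF_FALSE → pop True; no jump. Stack: []
LOAD_FAST_LOAD_FAST x,x → push 1,1. Stack: [1, 1]
BINARY_OP // → 1 // 1 = 1. Stack: [1]
STORE_FAST x → x=1. Stack: []
LOAD_FAST i → push 2. Stack: [2]
LOAD_CONST → push 1. Stack: [2, 1]
BINARY_OP + → 2 + 1 = 3. Stack: [3]
STORE_FAST i → i=3. Stack: []
LOAD_FAST i → push 3. Stack: [3]
LOAD_CONST → push 4. Stack: [3, 4]
COMPARE_OP bool(<) → 3 vs 4 = True. Stack: [True]
POP_JUMP_IF_FALSE → pop True; no jump. Stack: []
LOAD_FAST_LOAD_FAST x,x → push 1,1. Stack: [1, 1]
BINARY_OP // → 1 // 1 = 1. Stack: [1]
STORE_FAST x → x=1. Stack: []
LOAD_FAST i → push 3. Stack: [3]
LOAD_CONST → push 1. Stack: [3, 1]
BINARY_OP + → 3 + 1 = 4. Stack: [4]
STORE_FAST i → i=4. Stack: []
LOAD_FAST i → push 4. Stack: [4]
LOAD_CONST → push 4. Stack: [4, 4]
COMPARE_OP bool(<) → 4 vs 4 = False. Stack: [False]
POP_JUMP_IF_FALSE → pop False; jump. Stack: []
LOAD_FAST x → push 1. Stack: [1]
RETURN_VALUE → return 1.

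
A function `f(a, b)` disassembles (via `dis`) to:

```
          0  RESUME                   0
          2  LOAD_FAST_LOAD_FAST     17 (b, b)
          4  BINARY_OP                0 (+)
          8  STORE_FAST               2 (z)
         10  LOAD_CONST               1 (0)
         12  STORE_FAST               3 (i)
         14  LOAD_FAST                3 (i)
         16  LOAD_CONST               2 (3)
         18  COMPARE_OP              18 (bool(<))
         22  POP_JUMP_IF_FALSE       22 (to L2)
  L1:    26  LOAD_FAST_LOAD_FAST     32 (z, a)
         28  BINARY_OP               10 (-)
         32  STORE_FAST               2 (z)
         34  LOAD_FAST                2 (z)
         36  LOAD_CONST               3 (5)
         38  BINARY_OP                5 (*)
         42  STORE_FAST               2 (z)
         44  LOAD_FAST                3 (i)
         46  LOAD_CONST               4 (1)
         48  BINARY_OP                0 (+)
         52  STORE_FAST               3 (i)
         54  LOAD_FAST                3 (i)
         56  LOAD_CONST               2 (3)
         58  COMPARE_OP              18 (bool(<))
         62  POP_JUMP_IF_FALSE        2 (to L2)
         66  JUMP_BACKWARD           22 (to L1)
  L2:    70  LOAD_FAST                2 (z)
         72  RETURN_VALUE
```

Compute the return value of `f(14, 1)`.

LOAD_FAST_LOAD_FAST b,b → push 1,1. Stack: [1, 1]
BINARY_OP + → 1 + 1 = 2. Stack: [2]
STORE_FAST z → z=2. Stack: []
LOAD_CONST → push 0. Stack: [0]
STORE_FAST i → i=0. Stack: []
LOAD_FAST i → push 0. Stack: [0]
LOAD_CONST → push 3. Stack: [0, 3]
COMPARE_OP bool(<) → 0 vs 3 = True. Stack: [True]
POP_JUMP_IF_FALSE → pop True; no jump. Stack: []
LOAD_FAST_LOAD_FAST z,a → push 2,14. Stack: [2, 14]
BINARY_OP - → 2 - 14 = -12. Stack: [-12]
STORE_FAST z → z=-12. Stack: []
LOAD_FAST z → push -12. Stack: [-12]
LOAD_CONST → push 5. Stack: [-12, 5]
BINARY_OP * → -12 * 5 = -60. Stack: [-60]
STORE_FAST z → z=-60. Stack: []
LOAD_FAST i → push 0. Stack: [0]
LOAD_CONST → push 1. Stack: [0, 1]
BINARY_OP + → 0 + 1 = 1. Stack: [1]
STORE_FAST i → i=1. Stack: []
LOAD_FAST i → push 1. Stack: [1]
LOAD_CONST → push 3. Stack: [1, 3]
COMPARE_OP bool(<) → 1 vs 3 = True. Stack: [True]
POP_JUMP_IF_FALSE → pop True; no jump. Stack: []
LOAD_FAST_LOAD_FAST z,a → push -60,14. Stack: [-60, 14]
BINARY_OP - → -60 - 14 = -74. Stack: [-74]
STORE_FAST z → z=-74. Stack: []
LOAD_FAST z → push -74. Stack: [-74]
LOAD_CONST → push 5. Stack: [-74, 5]
BINARY_OP * → -74 * 5 = -370. Stack: [-370]
STORE_FAST z → z=-370. Stack: []
LOAD_FAST i → push 1. Stack: [1]
LOAD_CONST → push 1. Stack: [1, 1]
BINARY_OP + → 1 + 1 = 2. Stack: [2]
STORE_FAST i → i=2. Stack: []
LOAD_FAST i → push 2. Stack: [2]
LOAD_CONST → push 3. Stack: [2, 3]
COMPARE_OP bool(<) → 2 vs 3 = True. Stack: [True]
POP_JUMP_IF_FALSE → pop True; no jump. Stack: []
LOAD_FAST_LOAD_FAST z,a → push -370,14. Stack: [-370, 14]
BINARY_OP - → -370 - 14 = -384. Stack: [-384]
STORE_FAST z → z=-384. Stack: []
LOAD_FAST z → push -384. Stack: [-384]
LOAD_CONST → push 5. Stack: [-384, 5]
BINARY_OP * → -384 * 5 = -1920. Stack: [-1920]
STORE_FAST z → z=-1920. Stack: []
LOAD_FAST i → push 2. Stack: [2]
LOAD_CONST → push 1. Stack: [2, 1]
BINARY_OP + → 2 + 1 = 3. Stack: [3]
STORE_FAST i → i=3. Stack: []
LOAD_FAST i → push 3. Stack: [3]
LOAD_CONST → push 3. Stack: [3, 3]
COMPARE_OP bool(<) → 3 vs 3 = False. Stack: [False]
POP_JUMP_IF_FALSE → pop False; jump. Stack: []
LOAD_FAST z → push -1920. Stack: [-1920]
RETURN_VALUE → return -1920.

-1920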